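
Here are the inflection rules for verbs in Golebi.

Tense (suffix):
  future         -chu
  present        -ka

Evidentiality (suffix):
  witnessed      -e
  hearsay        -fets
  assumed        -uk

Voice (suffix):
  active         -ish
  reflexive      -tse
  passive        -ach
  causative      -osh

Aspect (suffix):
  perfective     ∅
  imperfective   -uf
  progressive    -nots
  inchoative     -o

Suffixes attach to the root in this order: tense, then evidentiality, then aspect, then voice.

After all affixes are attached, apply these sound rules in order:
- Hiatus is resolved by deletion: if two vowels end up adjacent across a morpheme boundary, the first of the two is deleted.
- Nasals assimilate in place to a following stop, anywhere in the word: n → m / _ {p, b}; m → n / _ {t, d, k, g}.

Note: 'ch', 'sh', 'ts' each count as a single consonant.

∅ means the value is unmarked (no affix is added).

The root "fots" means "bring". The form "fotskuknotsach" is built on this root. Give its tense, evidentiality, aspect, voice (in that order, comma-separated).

present, assumed, progressive, passive

Segment: fots-ka-uk-nots-ach.
tense: -ka → present.
evidentiality: -uk → assumed.
aspect: -nots → progressive.
voice: -ach → passive.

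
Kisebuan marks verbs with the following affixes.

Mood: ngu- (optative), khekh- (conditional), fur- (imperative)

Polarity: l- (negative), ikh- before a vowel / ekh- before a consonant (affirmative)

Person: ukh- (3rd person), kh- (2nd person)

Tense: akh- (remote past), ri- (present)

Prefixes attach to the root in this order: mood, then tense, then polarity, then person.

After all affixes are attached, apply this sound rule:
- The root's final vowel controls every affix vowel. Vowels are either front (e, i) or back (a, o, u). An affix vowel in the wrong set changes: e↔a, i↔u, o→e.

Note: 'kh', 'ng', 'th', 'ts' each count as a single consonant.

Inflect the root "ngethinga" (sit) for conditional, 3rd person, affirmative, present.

Attach mood conditional khekh- → khekhngethinga.
Attach tense present ri- → rikhekhngethinga.
Attach polarity affirmative ekh- (before consonant 'r') → ekhrikhekhngethinga.
Attach person 3rd person ukh- → ukhekhrikhekhngethinga.
Apply vowel harmony: ukhekhrikhekhngethinga → ukhakhrukhakhngethinga.

ukhakhrukhakhngethinga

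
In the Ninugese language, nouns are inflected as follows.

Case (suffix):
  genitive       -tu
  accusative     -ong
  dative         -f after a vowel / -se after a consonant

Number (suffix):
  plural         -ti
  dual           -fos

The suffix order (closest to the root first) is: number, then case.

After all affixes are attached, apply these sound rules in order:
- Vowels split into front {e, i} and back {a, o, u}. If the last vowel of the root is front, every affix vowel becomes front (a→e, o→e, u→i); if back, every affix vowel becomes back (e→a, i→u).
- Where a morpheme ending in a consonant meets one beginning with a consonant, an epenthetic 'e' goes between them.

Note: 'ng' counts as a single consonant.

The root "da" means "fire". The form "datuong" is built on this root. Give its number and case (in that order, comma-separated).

plural, accusative

Segment: da-ti-ong.
number: -ti → plural.
case: -ong → accusative.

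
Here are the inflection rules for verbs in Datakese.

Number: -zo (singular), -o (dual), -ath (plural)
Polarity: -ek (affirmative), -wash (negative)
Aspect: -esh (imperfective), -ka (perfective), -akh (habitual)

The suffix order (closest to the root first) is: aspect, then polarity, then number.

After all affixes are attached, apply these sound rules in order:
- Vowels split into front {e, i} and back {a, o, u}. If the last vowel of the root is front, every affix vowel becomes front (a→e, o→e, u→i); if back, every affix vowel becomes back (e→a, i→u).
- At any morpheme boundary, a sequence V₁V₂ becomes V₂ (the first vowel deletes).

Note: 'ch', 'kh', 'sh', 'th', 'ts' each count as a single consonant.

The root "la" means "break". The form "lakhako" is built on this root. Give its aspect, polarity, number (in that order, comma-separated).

habitual, affirmative, dual

Segment: la-akh-ek-o.
aspect: -akh → habitual.
polarity: -ek → affirmative.
number: -o → dual.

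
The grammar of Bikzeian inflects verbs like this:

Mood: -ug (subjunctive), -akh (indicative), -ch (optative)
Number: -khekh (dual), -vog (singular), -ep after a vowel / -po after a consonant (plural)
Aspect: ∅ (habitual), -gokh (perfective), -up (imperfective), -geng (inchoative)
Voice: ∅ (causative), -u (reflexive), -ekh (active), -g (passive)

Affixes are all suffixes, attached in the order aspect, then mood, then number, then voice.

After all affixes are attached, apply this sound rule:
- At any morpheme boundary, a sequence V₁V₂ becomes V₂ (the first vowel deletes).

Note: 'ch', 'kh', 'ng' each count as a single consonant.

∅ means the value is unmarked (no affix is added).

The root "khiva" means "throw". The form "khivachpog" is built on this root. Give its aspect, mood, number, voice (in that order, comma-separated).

habitual, optative, plural, passive

Segment: khiva-ch-po-g.
aspect: ∅ → habitual.
mood: -ch → optative.
number: -ep/po → plural.
voice: -g → passive.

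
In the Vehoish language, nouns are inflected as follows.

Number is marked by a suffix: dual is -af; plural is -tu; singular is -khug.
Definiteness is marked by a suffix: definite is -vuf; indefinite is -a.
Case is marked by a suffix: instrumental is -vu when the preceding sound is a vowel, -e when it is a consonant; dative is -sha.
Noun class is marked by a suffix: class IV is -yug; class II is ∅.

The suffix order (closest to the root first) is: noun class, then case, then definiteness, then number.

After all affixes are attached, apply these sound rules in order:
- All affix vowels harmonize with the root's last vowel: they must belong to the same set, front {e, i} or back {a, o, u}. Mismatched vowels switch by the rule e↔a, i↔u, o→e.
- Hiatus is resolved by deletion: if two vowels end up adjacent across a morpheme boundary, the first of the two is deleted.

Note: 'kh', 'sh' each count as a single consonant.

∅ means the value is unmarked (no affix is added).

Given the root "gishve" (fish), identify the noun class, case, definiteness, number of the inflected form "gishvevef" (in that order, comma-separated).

class II, instrumental, indefinite, dual

Segment: gishve-vu-a-af.
noun class: ∅ → class II.
case: -vu/e → instrumental.
definiteness: -a → indefinite.
number: -af → dual.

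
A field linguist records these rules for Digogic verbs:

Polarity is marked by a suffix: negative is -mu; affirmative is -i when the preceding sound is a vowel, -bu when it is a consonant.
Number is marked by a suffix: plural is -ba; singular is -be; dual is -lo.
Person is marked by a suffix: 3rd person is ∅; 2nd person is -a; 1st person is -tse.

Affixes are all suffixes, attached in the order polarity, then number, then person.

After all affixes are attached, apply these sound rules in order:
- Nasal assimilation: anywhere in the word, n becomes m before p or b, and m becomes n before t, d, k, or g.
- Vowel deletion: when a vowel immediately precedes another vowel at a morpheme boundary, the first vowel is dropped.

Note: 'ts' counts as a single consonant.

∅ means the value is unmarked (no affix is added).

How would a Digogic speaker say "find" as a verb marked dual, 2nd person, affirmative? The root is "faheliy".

Attach polarity affirmative -bu (after consonant 'y') → faheliybu.
Attach number dual -lo → faheliybulo.
Attach person 2nd person -a → faheliybuloa.
Nasal assimilation: no change.
Apply vowel deletion: faheliybuloa → faheliybula.

faheliybula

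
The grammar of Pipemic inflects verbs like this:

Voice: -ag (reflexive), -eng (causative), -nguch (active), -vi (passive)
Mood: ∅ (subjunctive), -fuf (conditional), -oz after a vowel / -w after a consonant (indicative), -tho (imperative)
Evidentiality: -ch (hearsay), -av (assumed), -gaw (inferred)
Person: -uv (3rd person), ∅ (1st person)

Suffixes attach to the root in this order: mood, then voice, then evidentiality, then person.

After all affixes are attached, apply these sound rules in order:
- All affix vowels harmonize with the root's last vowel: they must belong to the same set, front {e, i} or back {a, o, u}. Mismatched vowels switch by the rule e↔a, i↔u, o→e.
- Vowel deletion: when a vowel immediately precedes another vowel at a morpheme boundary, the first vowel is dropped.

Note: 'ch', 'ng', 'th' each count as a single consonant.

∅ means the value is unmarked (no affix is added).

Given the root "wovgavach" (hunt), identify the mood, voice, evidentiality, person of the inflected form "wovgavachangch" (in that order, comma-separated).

Segment: wovgavach-eng-ch.
mood: ∅ → subjunctive.
voice: -eng → causative.
evidentiality: -ch → hearsay.
person: ∅ → 1st person.

subjunctive, causative, hearsay, 1st person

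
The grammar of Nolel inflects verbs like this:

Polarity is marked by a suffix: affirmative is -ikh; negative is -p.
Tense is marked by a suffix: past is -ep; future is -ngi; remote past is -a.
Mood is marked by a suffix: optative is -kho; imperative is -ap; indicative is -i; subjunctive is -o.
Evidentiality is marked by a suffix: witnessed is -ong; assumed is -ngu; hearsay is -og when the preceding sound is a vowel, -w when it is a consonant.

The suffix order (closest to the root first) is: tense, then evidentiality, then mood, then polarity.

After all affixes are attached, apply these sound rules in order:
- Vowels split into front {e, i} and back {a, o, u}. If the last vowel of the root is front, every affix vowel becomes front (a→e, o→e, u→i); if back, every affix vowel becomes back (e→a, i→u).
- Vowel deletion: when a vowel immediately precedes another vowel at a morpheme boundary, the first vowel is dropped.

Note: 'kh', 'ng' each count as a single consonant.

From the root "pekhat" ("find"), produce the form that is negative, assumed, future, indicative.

pekhatngungup

Attach tense future -ngi → pekhatngi.
Attach evidentiality assumed -ngu → pekhatngingu.
Attach mood indicative -i → pekhatngingui.
Attach polarity negative -p → pekhatnginguip.
Apply vowel harmony: pekhatnginguip → pekhatngunguup.
Apply vowel deletion: pekhatngunguup → pekhatngungup.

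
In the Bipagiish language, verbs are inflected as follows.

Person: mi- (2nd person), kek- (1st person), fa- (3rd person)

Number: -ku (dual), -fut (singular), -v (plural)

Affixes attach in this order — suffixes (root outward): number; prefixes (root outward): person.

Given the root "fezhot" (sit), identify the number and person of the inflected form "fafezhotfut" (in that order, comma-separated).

singular, 3rd person

Segment: fa-fezhot-fut.
number: -fut → singular.
person: fa- → 3rd person.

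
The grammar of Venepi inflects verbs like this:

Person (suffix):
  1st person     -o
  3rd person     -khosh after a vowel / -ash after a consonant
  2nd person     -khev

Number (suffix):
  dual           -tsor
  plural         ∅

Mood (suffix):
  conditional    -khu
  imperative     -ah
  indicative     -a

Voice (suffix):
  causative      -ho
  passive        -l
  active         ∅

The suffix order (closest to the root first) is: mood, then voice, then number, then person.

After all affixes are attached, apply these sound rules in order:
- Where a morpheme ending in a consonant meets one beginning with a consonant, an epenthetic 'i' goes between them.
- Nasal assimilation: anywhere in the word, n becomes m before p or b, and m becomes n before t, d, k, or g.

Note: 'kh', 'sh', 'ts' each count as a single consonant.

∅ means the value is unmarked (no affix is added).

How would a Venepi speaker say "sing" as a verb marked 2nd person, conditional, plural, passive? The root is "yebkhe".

yebkhekhulikhev

Attach mood conditional -khu → yebkhekhu.
Attach voice passive -l → yebkhekhul.
number = plural: zero marking, form stays yebkhekhul.
Attach person 2nd person -khev → yebkhekhulkhev.
Apply epenthesis: yebkhekhulkhev → yebkhekhulikhev.
Nasal assimilation: no change.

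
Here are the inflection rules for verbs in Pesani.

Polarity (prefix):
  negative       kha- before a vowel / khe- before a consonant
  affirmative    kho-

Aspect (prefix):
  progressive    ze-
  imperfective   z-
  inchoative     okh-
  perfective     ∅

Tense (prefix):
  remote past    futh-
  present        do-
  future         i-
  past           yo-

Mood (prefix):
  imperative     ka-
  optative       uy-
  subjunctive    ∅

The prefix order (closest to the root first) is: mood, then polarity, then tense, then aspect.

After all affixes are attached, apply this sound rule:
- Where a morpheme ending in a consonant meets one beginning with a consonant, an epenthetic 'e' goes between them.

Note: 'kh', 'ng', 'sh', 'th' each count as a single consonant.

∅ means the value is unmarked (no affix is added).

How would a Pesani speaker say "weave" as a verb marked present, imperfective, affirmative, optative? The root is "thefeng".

Attach mood optative uy- → uythefeng.
Attach polarity affirmative kho- → khouythefeng.
Attach tense present do- → dokhouythefeng.
Attach aspect imperfective z- → zdokhouythefeng.
Apply epenthesis: zdokhouythefeng → zedokhouyethefeng.

zedokhouyethefeng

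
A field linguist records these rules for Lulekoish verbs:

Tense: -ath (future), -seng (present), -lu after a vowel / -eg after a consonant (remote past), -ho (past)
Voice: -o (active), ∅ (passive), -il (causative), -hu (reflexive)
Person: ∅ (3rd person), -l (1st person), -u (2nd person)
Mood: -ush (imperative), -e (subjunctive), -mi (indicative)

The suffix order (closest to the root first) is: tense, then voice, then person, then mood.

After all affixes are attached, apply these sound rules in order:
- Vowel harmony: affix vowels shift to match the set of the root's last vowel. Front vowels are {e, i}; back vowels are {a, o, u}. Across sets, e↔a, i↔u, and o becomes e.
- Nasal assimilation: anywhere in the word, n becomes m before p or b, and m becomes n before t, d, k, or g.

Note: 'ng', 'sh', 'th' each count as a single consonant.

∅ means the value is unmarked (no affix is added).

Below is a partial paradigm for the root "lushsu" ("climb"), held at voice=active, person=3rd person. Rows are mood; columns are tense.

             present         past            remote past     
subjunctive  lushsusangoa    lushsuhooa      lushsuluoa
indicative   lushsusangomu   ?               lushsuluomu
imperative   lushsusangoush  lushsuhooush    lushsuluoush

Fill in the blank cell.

Attach tense past -ho → lushsuho.
Attach voice active -o → lushsuhoo.
person = 3rd person: zero marking, form stays lushsuhoo.
Attach mood indicative -mi → lushsuhoomi.
Apply vowel harmony: lushsuhoomi → lushsuhoomu.
Nasal assimilation: no change.

lushsuhoomu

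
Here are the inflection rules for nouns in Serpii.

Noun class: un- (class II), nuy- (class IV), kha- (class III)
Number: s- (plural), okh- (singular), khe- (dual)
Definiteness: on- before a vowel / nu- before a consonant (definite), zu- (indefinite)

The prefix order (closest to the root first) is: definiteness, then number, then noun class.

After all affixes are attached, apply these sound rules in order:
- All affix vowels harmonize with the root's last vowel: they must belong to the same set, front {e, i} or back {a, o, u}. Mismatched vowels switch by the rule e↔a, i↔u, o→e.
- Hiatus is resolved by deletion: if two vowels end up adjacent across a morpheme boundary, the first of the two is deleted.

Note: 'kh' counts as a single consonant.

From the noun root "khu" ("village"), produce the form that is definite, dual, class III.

khakhanukhu

Attach definiteness definite nu- (before consonant 'kh') → nukhu.
Attach number dual khe- → khenukhu.
Attach noun class class III kha- → khakhenukhu.
Apply vowel harmony: khakhenukhu → khakhanukhu.
Vowel deletion: no change.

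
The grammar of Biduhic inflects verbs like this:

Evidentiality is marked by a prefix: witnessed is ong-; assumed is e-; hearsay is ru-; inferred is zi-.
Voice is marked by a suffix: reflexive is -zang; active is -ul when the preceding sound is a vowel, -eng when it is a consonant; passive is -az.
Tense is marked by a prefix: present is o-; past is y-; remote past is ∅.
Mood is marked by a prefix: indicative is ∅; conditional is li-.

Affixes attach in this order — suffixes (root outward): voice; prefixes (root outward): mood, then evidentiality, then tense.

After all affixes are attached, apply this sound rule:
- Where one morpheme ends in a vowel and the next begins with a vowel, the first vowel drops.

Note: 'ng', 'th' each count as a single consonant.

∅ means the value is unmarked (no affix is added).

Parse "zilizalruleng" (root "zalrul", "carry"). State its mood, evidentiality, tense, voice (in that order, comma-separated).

Segment: zi-li-zalrul-eng.
mood: li- → conditional.
evidentiality: zi- → inferred.
tense: ∅ → remote past.
voice: -ul/eng → active.

conditional, inferred, remote past, active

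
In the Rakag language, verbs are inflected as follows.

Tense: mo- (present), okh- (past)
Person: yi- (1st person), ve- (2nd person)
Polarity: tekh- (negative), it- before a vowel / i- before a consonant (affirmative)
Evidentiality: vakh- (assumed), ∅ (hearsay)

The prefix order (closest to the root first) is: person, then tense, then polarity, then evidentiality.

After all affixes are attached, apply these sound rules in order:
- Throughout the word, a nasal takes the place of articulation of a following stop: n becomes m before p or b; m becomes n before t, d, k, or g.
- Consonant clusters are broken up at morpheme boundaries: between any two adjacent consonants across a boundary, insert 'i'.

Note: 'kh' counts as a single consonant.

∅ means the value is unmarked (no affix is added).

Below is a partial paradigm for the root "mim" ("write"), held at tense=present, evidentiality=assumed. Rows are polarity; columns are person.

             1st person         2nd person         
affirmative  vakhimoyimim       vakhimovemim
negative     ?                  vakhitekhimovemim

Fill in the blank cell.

vakhitekhimoyimim

Attach person 1st person yi- → yimim.
Attach tense present mo- → moyimim.
Attach polarity negative tekh- → tekhmoyimim.
Attach evidentiality assumed vakh- → vakhtekhmoyimim.
Nasal assimilation: no change.
Apply epenthesis: vakhtekhmoyimim → vakhitekhimoyimim.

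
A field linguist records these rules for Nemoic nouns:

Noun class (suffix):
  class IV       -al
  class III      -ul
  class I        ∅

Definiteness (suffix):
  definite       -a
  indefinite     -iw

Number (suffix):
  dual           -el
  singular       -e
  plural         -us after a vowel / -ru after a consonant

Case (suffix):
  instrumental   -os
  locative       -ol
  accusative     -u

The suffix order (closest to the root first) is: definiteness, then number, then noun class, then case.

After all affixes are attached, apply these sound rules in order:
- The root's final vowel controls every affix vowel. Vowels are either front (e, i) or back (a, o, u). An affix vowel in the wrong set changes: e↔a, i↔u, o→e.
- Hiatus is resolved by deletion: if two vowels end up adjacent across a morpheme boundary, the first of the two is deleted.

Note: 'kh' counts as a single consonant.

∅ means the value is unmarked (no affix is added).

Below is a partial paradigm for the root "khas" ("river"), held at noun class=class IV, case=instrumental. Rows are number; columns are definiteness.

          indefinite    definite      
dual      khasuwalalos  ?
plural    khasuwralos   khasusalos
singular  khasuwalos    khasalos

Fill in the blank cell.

khasalalos

Attach definiteness definite -a → khasa.
Attach number dual -el → khasael.
Attach noun class class IV -al → khasaelal.
Attach case instrumental -os → khasaelalos.
Apply vowel harmony: khasaelalos → khasaalalos.
Apply vowel deletion: khasaalalos → khasalalos.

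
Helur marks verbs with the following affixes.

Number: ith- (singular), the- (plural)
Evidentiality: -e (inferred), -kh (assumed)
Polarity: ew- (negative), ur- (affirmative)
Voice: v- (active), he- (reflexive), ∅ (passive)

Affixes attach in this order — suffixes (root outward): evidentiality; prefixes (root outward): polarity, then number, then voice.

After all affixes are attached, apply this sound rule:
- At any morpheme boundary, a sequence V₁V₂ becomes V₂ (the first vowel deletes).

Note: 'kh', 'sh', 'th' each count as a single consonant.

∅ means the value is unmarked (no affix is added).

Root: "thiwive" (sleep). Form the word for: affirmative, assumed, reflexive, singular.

hithurthiwivekh

Attach polarity affirmative ur- → urthiwive.
Attach number singular ith- → ithurthiwive.
Attach evidentiality assumed -kh → ithurthiwivekh.
Attach voice reflexive he- → heithurthiwivekh.
Apply vowel deletion: heithurthiwivekh → hithurthiwivekh.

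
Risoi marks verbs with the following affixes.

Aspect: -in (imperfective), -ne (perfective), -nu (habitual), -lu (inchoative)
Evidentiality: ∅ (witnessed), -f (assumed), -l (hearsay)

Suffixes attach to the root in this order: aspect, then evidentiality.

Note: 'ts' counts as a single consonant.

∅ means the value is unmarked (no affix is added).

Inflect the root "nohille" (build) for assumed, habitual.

Attach aspect habitual -nu → nohillenu.
Attach evidentiality assumed -f → nohillenuf.

nohillenuf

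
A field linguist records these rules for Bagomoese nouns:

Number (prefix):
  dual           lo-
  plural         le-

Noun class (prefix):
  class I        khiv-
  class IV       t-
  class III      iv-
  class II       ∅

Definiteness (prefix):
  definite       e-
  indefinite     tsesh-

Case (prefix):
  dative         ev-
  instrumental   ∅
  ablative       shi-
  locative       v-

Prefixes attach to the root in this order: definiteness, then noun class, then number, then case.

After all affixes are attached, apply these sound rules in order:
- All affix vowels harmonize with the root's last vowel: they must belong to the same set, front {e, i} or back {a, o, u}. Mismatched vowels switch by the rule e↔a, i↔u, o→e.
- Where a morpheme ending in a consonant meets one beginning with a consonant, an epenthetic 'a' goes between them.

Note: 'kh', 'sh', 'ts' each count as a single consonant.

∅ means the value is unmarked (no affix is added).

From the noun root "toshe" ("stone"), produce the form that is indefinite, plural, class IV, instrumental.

letatseshatoshe

Attach definiteness indefinite tsesh- → tseshtoshe.
Attach noun class class IV t- → ttseshtoshe.
Attach number plural le- → lettseshtoshe.
case = instrumental: zero marking, form stays lettseshtoshe.
Vowel harmony: no change.
Apply epenthesis: lettseshtoshe → letatseshatoshe.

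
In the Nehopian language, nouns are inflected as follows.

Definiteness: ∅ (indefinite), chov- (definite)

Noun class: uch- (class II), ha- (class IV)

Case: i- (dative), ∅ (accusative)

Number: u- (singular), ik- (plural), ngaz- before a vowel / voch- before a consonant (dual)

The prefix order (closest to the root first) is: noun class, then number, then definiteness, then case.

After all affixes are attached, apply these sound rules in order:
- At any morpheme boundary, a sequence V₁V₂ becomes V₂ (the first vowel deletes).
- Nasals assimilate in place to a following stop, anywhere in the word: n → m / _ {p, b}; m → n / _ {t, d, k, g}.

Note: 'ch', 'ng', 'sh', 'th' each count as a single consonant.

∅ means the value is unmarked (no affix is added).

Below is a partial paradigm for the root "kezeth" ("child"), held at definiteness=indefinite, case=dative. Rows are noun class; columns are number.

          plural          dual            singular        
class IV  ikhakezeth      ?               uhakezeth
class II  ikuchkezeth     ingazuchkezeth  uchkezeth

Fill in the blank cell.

Attach noun class class IV ha- → hakezeth.
Attach number dual voch- (before consonant 'h') → vochhakezeth.
definiteness = indefinite: zero marking, form stays vochhakezeth.
Attach case dative i- → ivochhakezeth.
Vowel deletion: no change.
Nasal assimilation: no change.

ivochhakezeth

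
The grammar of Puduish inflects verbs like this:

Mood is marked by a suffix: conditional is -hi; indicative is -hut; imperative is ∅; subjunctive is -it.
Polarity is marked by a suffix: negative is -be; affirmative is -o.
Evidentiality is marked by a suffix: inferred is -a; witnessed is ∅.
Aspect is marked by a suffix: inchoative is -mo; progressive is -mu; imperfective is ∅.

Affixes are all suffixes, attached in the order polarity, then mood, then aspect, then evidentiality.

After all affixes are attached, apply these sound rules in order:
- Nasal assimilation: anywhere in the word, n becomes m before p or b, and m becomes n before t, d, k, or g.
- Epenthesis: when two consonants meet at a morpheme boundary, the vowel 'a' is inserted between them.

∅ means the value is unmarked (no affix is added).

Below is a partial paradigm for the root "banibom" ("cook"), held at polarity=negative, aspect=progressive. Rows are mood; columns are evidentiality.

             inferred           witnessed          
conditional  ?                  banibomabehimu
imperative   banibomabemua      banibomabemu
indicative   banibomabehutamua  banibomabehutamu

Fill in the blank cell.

Attach polarity negative -be → banibombe.
Attach mood conditional -hi → banibombehi.
Attach aspect progressive -mu → banibombehimu.
Attach evidentiality inferred -a → banibombehimua.
Nasal assimilation: no change.
Apply epenthesis: banibombehimua → banibomabehimua.

banibomabehimua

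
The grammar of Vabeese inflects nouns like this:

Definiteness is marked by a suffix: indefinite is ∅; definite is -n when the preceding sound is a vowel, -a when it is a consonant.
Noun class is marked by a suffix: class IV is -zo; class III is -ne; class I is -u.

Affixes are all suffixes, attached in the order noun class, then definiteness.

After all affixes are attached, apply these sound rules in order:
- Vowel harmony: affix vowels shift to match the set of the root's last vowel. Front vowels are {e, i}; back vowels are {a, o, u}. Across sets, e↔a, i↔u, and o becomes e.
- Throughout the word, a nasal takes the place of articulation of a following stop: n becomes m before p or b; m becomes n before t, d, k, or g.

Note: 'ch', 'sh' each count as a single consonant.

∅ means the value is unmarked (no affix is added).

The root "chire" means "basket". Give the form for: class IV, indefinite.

Attach noun class class IV -zo → chirezo.
definiteness = indefinite: zero marking, form stays chirezo.
Apply vowel harmony: chirezo → chireze.
Nasal assimilation: no change.

chireze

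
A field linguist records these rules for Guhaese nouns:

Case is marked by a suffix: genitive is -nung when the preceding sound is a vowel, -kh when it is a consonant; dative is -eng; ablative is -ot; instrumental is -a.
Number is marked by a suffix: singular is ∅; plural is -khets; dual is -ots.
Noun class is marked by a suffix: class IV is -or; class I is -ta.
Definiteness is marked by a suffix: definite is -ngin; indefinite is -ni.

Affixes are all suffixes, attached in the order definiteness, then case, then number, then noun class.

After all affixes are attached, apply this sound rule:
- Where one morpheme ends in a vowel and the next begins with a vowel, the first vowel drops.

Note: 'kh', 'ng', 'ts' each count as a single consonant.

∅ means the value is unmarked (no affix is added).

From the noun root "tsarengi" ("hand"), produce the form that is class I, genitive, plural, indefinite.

Attach definiteness indefinite -ni → tsarengini.
Attach case genitive -nung (after vowel 'i') → tsarengininung.
Attach number plural -khets → tsarengininungkhets.
Attach noun class class I -ta → tsarengininungkhetsta.
Vowel deletion: no change.

tsarengininungkhetsta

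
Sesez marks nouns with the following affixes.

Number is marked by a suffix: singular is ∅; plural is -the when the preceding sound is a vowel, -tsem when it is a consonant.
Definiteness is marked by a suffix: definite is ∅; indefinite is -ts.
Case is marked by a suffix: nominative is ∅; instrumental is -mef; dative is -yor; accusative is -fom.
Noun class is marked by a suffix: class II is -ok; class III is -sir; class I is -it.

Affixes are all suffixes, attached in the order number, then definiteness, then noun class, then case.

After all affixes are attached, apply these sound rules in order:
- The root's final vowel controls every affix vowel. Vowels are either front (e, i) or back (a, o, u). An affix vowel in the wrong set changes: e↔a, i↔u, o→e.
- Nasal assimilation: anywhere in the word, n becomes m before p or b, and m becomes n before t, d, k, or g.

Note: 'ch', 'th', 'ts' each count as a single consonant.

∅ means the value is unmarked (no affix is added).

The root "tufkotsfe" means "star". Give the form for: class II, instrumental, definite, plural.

Attach number plural -the (after vowel 'e') → tufkotsfethe.
definiteness = definite: zero marking, form stays tufkotsfethe.
Attach noun class class II -ok → tufkotsfetheok.
Attach case instrumental -mef → tufkotsfetheokmef.
Apply vowel harmony: tufkotsfetheokmef → tufkotsfetheekmef.
Nasal assimilation: no change.

tufkotsfetheekmef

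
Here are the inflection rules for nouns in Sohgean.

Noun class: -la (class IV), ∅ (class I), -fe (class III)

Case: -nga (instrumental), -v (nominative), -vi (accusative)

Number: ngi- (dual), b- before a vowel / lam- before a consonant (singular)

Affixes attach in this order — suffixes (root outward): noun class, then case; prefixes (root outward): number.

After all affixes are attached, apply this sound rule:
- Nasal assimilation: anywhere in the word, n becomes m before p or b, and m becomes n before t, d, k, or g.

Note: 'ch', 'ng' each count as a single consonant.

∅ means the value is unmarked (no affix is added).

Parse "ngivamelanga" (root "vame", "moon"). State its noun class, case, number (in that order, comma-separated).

Segment: ngi-vame-la-nga.
noun class: -la → class IV.
case: -nga → instrumental.
number: ngi- → dual.

class IV, instrumental, dual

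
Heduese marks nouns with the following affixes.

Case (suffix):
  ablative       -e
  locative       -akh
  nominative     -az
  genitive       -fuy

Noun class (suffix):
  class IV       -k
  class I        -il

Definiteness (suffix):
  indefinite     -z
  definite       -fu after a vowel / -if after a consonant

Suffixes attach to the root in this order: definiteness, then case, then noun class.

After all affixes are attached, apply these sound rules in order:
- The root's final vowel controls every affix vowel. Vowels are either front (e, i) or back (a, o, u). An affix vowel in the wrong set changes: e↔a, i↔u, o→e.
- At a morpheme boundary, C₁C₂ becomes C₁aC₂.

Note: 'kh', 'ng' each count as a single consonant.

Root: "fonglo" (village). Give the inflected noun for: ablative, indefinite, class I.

Attach definiteness indefinite -z → fongloz.
Attach case ablative -e → fongloze.
Attach noun class class I -il → fonglozeil.
Apply vowel harmony: fonglozeil → fonglozaul.
Epenthesis: no change.

fonglozaul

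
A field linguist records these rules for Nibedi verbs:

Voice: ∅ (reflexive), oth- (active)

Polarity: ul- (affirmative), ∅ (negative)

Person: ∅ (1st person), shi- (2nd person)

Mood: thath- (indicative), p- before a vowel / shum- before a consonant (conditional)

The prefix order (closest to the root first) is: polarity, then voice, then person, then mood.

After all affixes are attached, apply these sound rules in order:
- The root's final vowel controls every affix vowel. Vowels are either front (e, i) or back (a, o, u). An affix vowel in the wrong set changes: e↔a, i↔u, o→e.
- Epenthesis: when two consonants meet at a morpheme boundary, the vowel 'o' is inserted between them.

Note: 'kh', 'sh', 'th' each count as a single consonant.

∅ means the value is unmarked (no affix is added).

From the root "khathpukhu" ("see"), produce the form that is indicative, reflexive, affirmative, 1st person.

Attach polarity affirmative ul- → ulkhathpukhu.
voice = reflexive: zero marking, form stays ulkhathpukhu.
person = 1st person: zero marking, form stays ulkhathpukhu.
Attach mood indicative thath- → thathulkhathpukhu.
Vowel harmony: no change.
Apply epenthesis: thathulkhathpukhu → thathulokhathpukhu.

thathulokhathpukhu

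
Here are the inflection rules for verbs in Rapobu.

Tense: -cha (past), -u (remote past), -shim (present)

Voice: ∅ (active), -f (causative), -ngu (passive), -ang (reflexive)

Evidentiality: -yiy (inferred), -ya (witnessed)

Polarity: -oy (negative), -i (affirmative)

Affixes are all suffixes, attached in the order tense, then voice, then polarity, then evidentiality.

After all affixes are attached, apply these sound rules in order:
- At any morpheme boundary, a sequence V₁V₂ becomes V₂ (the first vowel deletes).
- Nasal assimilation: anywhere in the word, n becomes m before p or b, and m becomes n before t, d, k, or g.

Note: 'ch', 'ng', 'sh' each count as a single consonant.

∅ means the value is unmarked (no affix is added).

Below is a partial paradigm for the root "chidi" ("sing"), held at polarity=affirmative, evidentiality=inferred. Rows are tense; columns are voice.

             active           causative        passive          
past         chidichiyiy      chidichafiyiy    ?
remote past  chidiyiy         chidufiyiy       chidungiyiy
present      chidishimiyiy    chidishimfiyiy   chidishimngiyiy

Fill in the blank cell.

chidichangiyiy

Attach tense past -cha → chidicha.
Attach voice passive -ngu → chidichangu.
Attach polarity affirmative -i → chidichangui.
Attach evidentiality inferred -yiy → chidichanguiyiy.
Apply vowel deletion: chidichanguiyiy → chidichangiyiy.
Nasal assimilation: no change.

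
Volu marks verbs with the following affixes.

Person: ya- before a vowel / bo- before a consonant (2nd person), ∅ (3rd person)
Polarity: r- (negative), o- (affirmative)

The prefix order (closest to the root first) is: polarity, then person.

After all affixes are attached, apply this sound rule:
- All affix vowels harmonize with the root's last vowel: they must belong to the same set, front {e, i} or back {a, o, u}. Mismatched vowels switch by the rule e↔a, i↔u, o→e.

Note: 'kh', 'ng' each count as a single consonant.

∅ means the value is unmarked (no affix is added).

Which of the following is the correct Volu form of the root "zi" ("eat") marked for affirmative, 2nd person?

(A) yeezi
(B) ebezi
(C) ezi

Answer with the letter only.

Attach polarity affirmative o- → ozi.
Attach person 2nd person ya- (before vowel 'o') → yaozi.
Apply vowel harmony: yaozi → yeezi.
So the correct form is yeezi, option (A).
(C) ezi is wrong: it uses 3rd person instead of 2nd person for person.
(B) ebezi is wrong: it has the affixes in the wrong order.

A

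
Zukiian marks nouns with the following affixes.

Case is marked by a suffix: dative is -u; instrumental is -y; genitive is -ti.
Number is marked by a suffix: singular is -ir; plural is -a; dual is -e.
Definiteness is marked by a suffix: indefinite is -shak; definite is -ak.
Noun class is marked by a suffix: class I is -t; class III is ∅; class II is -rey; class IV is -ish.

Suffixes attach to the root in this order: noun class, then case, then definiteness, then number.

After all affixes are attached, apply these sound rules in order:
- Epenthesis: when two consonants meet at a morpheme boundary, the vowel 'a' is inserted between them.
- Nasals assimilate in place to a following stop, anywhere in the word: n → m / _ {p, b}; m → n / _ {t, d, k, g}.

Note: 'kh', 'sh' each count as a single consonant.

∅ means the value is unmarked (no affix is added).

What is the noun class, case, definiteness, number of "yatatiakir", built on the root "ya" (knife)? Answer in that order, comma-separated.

class I, genitive, definite, singular

Segment: ya-t-ti-ak-ir.
noun class: -t → class I.
case: -ti → genitive.
definiteness: -ak → definite.
number: -ir → singular.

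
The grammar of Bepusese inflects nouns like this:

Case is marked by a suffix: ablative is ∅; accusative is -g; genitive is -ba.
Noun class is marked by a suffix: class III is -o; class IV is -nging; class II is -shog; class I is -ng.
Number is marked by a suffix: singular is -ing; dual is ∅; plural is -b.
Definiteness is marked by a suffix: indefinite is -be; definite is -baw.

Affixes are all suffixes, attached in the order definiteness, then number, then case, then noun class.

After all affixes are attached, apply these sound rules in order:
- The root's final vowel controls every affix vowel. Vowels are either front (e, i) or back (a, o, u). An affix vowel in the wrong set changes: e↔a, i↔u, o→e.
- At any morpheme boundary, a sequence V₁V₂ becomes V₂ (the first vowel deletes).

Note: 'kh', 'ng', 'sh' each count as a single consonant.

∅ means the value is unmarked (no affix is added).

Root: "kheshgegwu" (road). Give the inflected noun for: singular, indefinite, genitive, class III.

Attach definiteness indefinite -be → kheshgegwube.
Attach number singular -ing → kheshgegwubeing.
Attach case genitive -ba → kheshgegwubeingba.
Attach noun class class III -o → kheshgegwubeingbao.
Apply vowel harmony: kheshgegwubeingbao → kheshgegwubaungbao.
Apply vowel deletion: kheshgegwubaungbao → kheshgegwubungbo.

kheshgegwubungbo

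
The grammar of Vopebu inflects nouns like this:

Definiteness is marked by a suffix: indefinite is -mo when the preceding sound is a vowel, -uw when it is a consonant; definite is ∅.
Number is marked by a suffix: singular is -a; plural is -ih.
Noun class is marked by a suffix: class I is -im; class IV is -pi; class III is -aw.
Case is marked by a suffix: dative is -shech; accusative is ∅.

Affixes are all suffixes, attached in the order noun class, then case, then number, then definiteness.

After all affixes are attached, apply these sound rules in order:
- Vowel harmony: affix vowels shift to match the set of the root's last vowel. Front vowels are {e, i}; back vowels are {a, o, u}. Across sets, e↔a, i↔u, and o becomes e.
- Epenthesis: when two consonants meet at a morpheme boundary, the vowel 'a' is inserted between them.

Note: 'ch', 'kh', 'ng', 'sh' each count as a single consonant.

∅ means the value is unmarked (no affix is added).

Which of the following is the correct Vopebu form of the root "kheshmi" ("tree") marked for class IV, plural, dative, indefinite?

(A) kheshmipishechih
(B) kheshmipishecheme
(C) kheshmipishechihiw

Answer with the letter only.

Attach noun class class IV -pi → kheshmipi.
Attach case dative -shech → kheshmipishech.
Attach number plural -ih → kheshmipishechih.
Attach definiteness indefinite -uw (after consonant 'h') → kheshmipishechihuw.
Apply vowel harmony: kheshmipishechihuw → kheshmipishechihiw.
Epenthesis: no change.
So the correct form is kheshmipishechihiw, option (C).
(B) kheshmipishecheme is wrong: it uses singular instead of plural for number.
(A) kheshmipishechih is wrong: it uses definite instead of indefinite for definiteness.

C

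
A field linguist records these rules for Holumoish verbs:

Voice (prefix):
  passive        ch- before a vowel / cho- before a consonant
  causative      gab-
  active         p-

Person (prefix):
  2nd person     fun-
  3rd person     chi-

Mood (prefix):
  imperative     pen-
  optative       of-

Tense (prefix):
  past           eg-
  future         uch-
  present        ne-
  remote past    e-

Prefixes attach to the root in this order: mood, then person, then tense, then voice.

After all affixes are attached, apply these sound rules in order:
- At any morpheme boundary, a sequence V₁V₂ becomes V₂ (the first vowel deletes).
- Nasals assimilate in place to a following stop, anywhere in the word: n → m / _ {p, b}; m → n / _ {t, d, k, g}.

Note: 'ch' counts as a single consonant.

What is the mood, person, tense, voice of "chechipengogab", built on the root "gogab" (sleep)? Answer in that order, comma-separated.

Segment: ch-e-chi-pen-gogab.
mood: pen- → imperative.
person: chi- → 3rd person.
tense: e- → remote past.
voice: ch/cho- → passive.

imperative, 3rd person, remote past, passive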